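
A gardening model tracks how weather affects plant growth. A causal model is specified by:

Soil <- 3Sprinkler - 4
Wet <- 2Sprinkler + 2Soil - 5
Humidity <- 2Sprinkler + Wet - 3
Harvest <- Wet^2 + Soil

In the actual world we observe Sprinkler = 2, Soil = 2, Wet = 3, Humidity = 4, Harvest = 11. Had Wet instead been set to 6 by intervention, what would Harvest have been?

38

do(Wet=6) replaces the equation Wet <- 2Sprinkler + 2Soil - 5 with the constant Wet = 6.
Soil = 3Sprinkler - 4  [with Sprinkler=2]  = 2
Harvest = Wet^2 + Soil  [with Wet=6, Soil=2]  = 38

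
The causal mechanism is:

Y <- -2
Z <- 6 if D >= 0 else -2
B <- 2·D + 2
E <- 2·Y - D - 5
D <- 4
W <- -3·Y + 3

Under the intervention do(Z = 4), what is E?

Under do(Z=4), the mechanism Z <- 6 if D >= 0 else -2 is discarded; Z is fixed at 4.
Since E is not a descendant of the intervened variable, it is unaffected.
E = 2·Y - D - 5  [with Y=-2, D=4]  = -13

-13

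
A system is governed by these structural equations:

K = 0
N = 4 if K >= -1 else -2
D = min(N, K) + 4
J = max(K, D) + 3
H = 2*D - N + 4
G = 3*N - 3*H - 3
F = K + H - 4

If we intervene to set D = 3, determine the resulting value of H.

do(D=3) replaces the equation D = min(N, K) + 4 with the constant D = 3.
N = 4 if K >= -1 else -2  [with K=0]  = 4
H = 2*D - N + 4  [with D=3, N=4]  = 6

6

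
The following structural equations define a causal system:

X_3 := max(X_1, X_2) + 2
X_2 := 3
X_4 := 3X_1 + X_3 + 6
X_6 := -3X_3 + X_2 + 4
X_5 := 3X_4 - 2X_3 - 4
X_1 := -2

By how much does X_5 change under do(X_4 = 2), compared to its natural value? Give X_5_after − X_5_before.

Intervening sets X_4 = 2 and removes its equation (X_4 := 3X_1 + X_3 + 6).
X_3 = max(X_1, X_2) + 2  [with X_1=-2, X_2=3]  = 5
X_5 = 3X_4 - 2X_3 - 4  [with X_4=2, X_3=5]  = -8
Without intervention: X_3 = max(X_1, X_2) + 2  [with X_1=-2, X_2=3]  = 5; X_4 = 3X_1 + X_3 + 6  [with X_1=-2, X_3=5]  = 5; X_5 = 3X_4 - 2X_3 - 4  [with X_4=5, X_3=5]  = 1.
Change = -8 − 1 = -9.

-9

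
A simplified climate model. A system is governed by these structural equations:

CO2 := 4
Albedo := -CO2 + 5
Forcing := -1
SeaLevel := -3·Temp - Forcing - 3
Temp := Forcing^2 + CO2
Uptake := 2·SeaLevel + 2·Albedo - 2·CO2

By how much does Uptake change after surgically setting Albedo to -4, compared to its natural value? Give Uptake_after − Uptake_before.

Under do(Albedo=-4), the mechanism Albedo := -CO2 + 5 is discarded; Albedo is fixed at -4.
Temp = Forcing^2 + CO2  [with Forcing=-1, CO2=4]  = 5
SeaLevel = -3·Temp - Forcing - 3  [with Temp=5, Forcing=-1]  = -17
Uptake = 2·SeaLevel + 2·Albedo - 2·CO2  [with SeaLevel=-17, Albedo=-4, CO2=4]  = -50
Without intervention: Temp = Forcing^2 + CO2  [with Forcing=-1, CO2=4]  = 5; Albedo = -CO2 + 5  [with CO2=4]  = 1; SeaLevel = -3·Temp - Forcing - 3  [with Temp=5, Forcing=-1]  = -17; Uptake = 2·SeaLevel + 2·Albedo - 2·CO2  [with SeaLevel=-17, Albedo=1, CO2=4]  = -40.
Change = -50 − (-40) = -10.

-10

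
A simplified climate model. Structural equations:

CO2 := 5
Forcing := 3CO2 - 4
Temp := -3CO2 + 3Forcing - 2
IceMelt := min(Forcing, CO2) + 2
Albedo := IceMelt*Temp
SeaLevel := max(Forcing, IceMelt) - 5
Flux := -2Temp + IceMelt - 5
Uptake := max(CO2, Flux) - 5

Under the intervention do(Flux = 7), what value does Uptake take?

2

do(Flux=7) replaces the equation Flux := -2Temp + IceMelt - 5 with the constant Flux = 7.
Uptake = max(CO2, Flux) - 5  [with CO2=5, Flux=7]  = 2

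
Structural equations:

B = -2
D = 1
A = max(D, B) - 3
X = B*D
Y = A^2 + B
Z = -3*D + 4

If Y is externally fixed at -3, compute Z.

1

Intervening sets Y = -3 and removes its equation (Y = A^2 + B).
No directed path runs from Y to Z, so Z keeps its natural value.
Z = -3*D + 4  [with D=1]  = 1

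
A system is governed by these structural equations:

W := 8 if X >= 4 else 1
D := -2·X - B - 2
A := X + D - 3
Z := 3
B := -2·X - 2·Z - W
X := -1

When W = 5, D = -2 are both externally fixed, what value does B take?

-9

The joint intervention fixes W = 5, D = -2, removing each variable's own equation.
B = -2·X - 2·Z - W  [with X=-1, Z=3, W=5]  = -9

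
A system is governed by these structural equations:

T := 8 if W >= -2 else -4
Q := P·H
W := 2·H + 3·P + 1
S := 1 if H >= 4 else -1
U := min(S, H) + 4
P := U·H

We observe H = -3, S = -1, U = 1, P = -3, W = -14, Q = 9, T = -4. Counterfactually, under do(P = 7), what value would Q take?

Under do(P=7), the mechanism P := U·H is discarded; P is fixed at 7.
Q = P·H  [with P=7, H=-3]  = -21

-21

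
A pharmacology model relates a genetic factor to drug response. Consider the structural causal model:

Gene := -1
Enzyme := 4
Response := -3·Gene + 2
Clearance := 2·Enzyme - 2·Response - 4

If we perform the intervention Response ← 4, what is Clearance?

-4

The intervention breaks the incoming arrows to Response: Response := -3·Gene + 2 no longer applies, and Response = 4.
Clearance = 2·Enzyme - 2·Response - 4  [with Enzyme=4, Response=4]  = -4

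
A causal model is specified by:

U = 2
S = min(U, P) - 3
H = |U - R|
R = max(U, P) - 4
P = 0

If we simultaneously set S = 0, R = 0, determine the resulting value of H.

Under do(S = 0, R = 0), each intervened variable's structural equation is replaced by its fixed value.
H = |U - R|  [with U=2, R=0]  = 2

2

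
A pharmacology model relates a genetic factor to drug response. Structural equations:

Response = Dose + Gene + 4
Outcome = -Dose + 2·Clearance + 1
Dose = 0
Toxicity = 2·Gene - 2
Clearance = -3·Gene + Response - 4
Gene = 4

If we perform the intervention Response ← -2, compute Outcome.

The intervention breaks the incoming arrows to Response: Response = Dose + Gene + 4 no longer applies, and Response = -2.
Clearance = -3·Gene + Response - 4  [with Gene=4, Response=-2]  = -18
Outcome = -Dose + 2·Clearance + 1  [with Dose=0, Clearance=-18]  = -35

-35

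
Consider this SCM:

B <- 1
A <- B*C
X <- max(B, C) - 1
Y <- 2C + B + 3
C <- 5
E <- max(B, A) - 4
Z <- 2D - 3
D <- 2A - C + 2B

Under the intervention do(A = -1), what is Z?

-13

The intervention breaks the incoming arrows to A: A <- B*C no longer applies, and A = -1.
D = 2A - C + 2B  [with A=-1, C=5, B=1]  = -5
Z = 2D - 3  [with D=-5]  = -13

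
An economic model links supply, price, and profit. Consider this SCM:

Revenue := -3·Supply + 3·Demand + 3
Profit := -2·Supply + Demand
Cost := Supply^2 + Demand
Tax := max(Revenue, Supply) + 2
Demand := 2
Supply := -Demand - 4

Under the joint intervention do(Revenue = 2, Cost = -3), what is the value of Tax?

The joint intervention fixes Revenue = 2, Cost = -3, removing each variable's own equation.
Supply = -Demand - 4  [with Demand=2]  = -6
Tax = max(Revenue, Supply) + 2  [with Revenue=2, Supply=-6]  = 4

4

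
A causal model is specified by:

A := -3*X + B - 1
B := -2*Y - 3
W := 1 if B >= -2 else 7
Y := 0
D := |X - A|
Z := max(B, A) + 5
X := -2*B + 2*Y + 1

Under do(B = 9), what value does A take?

do(B=9) replaces the equation B := -2*Y - 3 with the constant B = 9.
X = -2*B + 2*Y + 1  [with B=9, Y=0]  = -17
A = -3*X + B - 1  [with X=-17, B=9]  = 59

59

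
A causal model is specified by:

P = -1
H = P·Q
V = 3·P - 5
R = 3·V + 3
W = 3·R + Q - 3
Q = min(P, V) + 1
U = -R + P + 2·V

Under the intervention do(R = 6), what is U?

The intervention breaks the incoming arrows to R: R = 3·V + 3 no longer applies, and R = 6.
V = 3·P - 5  [with P=-1]  = -8
U = -R + P + 2·V  [with R=6, P=-1, V=-8]  = -23

-23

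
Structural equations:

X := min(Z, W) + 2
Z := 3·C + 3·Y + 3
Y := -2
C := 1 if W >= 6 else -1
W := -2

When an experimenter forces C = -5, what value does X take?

do(C=-5) replaces the equation C := 1 if W >= 6 else -1 with the constant C = -5.
Z = 3·C + 3·Y + 3  [with C=-5, Y=-2]  = -18
X = min(Z, W) + 2  [with Z=-18, W=-2]  = -16

-16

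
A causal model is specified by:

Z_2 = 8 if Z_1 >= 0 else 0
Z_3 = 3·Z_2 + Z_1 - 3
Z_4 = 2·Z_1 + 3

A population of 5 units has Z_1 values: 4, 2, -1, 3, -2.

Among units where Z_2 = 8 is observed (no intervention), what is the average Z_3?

24

Conditioning on Z_2=8 selects the 3 unit(s) with Z_1 ∈ {4, 2, 3}. Their Z_3 values: 25, 23, 24. Mean = 24.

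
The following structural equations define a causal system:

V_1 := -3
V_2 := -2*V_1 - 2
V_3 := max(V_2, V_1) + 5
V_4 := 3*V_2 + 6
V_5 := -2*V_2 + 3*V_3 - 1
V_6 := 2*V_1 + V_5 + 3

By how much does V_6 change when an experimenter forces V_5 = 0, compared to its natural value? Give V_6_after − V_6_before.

The intervention breaks the incoming arrows to V_5: V_5 := -2*V_2 + 3*V_3 - 1 no longer applies, and V_5 = 0.
V_6 = 2*V_1 + V_5 + 3  [with V_1=-3, V_5=0]  = -3
Without intervention: V_2 = -2*V_1 - 2  [with V_1=-3]  = 4; V_3 = max(V_2, V_1) + 5  [with V_2=4, V_1=-3]  = 9; V_5 = -2*V_2 + 3*V_3 - 1  [with V_2=4, V_3=9]  = 18; V_6 = 2*V_1 + V_5 + 3  [with V_1=-3, V_5=18]  = 15.
Change = -3 − 15 = -18.

-18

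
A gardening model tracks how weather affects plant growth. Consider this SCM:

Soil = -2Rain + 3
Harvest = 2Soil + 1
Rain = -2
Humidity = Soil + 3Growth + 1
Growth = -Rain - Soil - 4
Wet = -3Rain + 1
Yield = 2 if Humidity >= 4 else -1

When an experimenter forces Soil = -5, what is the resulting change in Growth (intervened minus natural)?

12

Under do(Soil=-5), the mechanism Soil = -2Rain + 3 is discarded; Soil is fixed at -5.
Growth = -Rain - Soil - 4  [with Rain=-2, Soil=-5]  = 3
Without intervention: Soil = -2Rain + 3  [with Rain=-2]  = 7; Growth = -Rain - Soil - 4  [with Rain=-2, Soil=7]  = -9.
Change = 3 − (-9) = 12.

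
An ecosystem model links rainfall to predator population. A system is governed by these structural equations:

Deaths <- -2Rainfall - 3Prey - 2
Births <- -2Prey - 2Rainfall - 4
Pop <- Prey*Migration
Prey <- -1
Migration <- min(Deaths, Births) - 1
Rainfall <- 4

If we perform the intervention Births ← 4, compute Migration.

-8

do(Births=4) replaces the equation Births <- -2Prey - 2Rainfall - 4 with the constant Births = 4.
Deaths = -2Rainfall - 3Prey - 2  [with Rainfall=4, Prey=-1]  = -7
Migration = min(Deaths, Births) - 1  [with Deaths=-7, Births=4]  = -8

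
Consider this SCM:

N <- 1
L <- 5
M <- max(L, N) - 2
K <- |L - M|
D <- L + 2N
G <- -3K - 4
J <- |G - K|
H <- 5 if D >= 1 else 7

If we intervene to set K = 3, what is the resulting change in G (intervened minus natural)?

-3

Under do(K=3), the mechanism K <- |L - M| is discarded; K is fixed at 3.
G = -3K - 4  [with K=3]  = -13
Without intervention: M = max(L, N) - 2  [with L=5, N=1]  = 3; K = |L - M|  [with L=5, M=3]  = 2; G = -3K - 4  [with K=2]  = -10.
Change = -13 − (-10) = -3.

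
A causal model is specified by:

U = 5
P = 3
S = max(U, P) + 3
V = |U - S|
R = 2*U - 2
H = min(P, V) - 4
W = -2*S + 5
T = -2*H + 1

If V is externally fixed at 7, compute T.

do(V=7) replaces the equation V = |U - S| with the constant V = 7.
H = min(P, V) - 4  [with P=3, V=7]  = -1
T = -2*H + 1  [with H=-1]  = 3

3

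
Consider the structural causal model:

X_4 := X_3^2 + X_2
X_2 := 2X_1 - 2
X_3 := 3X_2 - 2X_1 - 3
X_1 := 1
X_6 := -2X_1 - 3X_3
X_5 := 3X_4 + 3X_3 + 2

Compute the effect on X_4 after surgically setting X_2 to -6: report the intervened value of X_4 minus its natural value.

498

Under do(X_2=-6), the mechanism X_2 := 2X_1 - 2 is discarded; X_2 is fixed at -6.
X_3 = 3X_2 - 2X_1 - 3  [with X_2=-6, X_1=1]  = -23
X_4 = X_3^2 + X_2  [with X_3=-23, X_2=-6]  = 523
Without intervention: X_2 = 2X_1 - 2  [with X_1=1]  = 0; X_3 = 3X_2 - 2X_1 - 3  [with X_2=0, X_1=1]  = -5; X_4 = X_3^2 + X_2  [with X_3=-5, X_2=0]  = 25.
Change = 523 − 25 = 498.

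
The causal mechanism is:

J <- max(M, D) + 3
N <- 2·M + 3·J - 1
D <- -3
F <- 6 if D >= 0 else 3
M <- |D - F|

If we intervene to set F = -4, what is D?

Under do(F=-4), the mechanism F <- 6 if D >= 0 else 3 is discarded; F is fixed at -4.
D is not downstream of the intervention, so its value is determined by the original equations.

-3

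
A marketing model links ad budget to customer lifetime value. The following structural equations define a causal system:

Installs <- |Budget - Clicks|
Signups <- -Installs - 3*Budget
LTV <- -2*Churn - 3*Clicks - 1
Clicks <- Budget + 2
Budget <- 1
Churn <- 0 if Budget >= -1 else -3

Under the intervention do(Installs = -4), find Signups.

The intervention breaks the incoming arrows to Installs: Installs <- |Budget - Clicks| no longer applies, and Installs = -4.
Signups = -Installs - 3*Budget  [with Installs=-4, Budget=1]  = 1

1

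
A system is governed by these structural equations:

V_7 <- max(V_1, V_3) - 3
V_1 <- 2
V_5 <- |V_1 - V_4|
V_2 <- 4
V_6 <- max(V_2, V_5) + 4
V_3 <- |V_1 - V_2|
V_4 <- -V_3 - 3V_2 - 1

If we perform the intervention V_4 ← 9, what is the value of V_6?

Under do(V_4=9), the mechanism V_4 <- -V_3 - 3V_2 - 1 is discarded; V_4 is fixed at 9.
V_5 = |V_1 - V_4|  [with V_1=2, V_4=9]  = 7
V_6 = max(V_2, V_5) + 4  [with V_2=4, V_5=7]  = 11

11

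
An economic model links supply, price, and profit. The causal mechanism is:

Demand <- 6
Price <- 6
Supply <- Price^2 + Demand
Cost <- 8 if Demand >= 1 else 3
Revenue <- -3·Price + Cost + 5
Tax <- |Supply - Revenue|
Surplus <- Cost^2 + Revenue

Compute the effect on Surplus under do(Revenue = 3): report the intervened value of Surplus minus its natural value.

8

Under do(Revenue=3), the mechanism Revenue <- -3·Price + Cost + 5 is discarded; Revenue is fixed at 3.
Cost = 8 if Demand >= 1 else 3  [with Demand=6]  = 8
Surplus = Cost^2 + Revenue  [with Cost=8, Revenue=3]  = 67
Without intervention: Cost = 8 if Demand >= 1 else 3  [with Demand=6]  = 8; Revenue = -3·Price + Cost + 5  [with Price=6, Cost=8]  = -5; Surplus = Cost^2 + Revenue  [with Cost=8, Revenue=-5]  = 59.
Change = 67 − 59 = 8.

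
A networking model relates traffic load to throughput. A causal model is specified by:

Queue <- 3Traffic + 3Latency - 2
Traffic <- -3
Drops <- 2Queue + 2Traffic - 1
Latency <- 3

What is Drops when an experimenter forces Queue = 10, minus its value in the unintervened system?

The intervention breaks the incoming arrows to Queue: Queue <- 3Traffic + 3Latency - 2 no longer applies, and Queue = 10.
Drops = 2Queue + 2Traffic - 1  [with Queue=10, Traffic=-3]  = 13
Without intervention: Queue = 3Traffic + 3Latency - 2  [with Traffic=-3, Latency=3]  = -2; Drops = 2Queue + 2Traffic - 1  [with Queue=-2, Traffic=-3]  = -11.
Change = 13 − (-11) = 24.

24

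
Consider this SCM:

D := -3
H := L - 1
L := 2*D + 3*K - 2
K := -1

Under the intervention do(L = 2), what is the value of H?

The intervention breaks the incoming arrows to L: L := 2*D + 3*K - 2 no longer applies, and L = 2.
H = L - 1  [with L=2]  = 1

1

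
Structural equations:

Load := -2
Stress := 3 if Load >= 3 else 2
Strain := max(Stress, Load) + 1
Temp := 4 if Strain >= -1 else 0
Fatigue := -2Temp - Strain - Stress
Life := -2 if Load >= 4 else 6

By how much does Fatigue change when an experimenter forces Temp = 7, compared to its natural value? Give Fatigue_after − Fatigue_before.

-6

Intervening sets Temp = 7 and removes its equation (Temp := 4 if Strain >= -1 else 0).
Stress = 3 if Load >= 3 else 2  [with Load=-2]  = 2
Strain = max(Stress, Load) + 1  [with Stress=2, Load=-2]  = 3
Fatigue = -2Temp - Strain - Stress  [with Temp=7, Strain=3, Stress=2]  = -19
Without intervention: Stress = 3 if Load >= 3 else 2  [with Load=-2]  = 2; Strain = max(Stress, Load) + 1  [with Stress=2, Load=-2]  = 3; Temp = 4 if Strain >= -1 else 0  [with Strain=3]  = 4; Fatigue = -2Temp - Strain - Stress  [with Temp=4, Strain=3, Stress=2]  = -13.
Change = -19 − (-13) = -6.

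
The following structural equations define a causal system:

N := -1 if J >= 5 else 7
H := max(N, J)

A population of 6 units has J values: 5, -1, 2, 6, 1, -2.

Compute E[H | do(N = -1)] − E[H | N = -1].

-3.5

Every unit gets N=-1 under the intervention. H values become 5, -1, 2, 6, 1, -1; E[H|do(N=-1)] = 2.
E[H|N=-1] averages over only the 2 units with N=-1 (J = 5, 6): H = 5, 6, mean 5.5.
Difference = 2 − 5.5 = -3.5.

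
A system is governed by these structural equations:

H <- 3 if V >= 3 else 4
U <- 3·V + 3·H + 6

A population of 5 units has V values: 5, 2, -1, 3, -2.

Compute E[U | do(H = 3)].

19.2

The intervention sets H=3 in all 5 units regardless of V. Recomputing U per unit gives 30, 21, 12, 24, 9; average 19.2.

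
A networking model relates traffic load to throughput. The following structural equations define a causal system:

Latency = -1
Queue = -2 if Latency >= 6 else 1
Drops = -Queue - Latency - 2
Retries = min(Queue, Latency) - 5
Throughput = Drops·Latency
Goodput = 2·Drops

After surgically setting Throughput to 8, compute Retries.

The intervention breaks the incoming arrows to Throughput: Throughput = Drops·Latency no longer applies, and Throughput = 8.
Since Retries is not a descendant of the intervened variable, it is unaffected.
Queue = -2 if Latency >= 6 else 1  [with Latency=-1]  = 1
Retries = min(Queue, Latency) - 5  [with Queue=1, Latency=-1]  = -6

-6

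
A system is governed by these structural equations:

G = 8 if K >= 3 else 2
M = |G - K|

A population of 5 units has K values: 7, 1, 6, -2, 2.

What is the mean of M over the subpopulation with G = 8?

1.5

E[M|G=8] averages over only the 2 units with G=8 (K = 7, 6): M = 1, 2, mean 1.5.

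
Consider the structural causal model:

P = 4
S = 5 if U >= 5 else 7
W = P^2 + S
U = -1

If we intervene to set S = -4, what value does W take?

The intervention breaks the incoming arrows to S: S = 5 if U >= 5 else 7 no longer applies, and S = -4.
W = P^2 + S  [with P=4, S=-4]  = 12

12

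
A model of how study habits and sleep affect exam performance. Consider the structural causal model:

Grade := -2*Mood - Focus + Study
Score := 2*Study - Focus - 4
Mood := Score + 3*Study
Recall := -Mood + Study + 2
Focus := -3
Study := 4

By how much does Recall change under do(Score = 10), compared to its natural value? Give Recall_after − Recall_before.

-3

do(Score=10) replaces the equation Score := 2*Study - Focus - 4 with the constant Score = 10.
Mood = Score + 3*Study  [with Score=10, Study=4]  = 22
Recall = -Mood + Study + 2  [with Mood=22, Study=4]  = -16
Without intervention: Score = 2*Study - Focus - 4  [with Study=4, Focus=-3]  = 7; Mood = Score + 3*Study  [with Score=7, Study=4]  = 19; Recall = -Mood + Study + 2  [with Mood=19, Study=4]  = -13.
Change = -16 − (-13) = -3.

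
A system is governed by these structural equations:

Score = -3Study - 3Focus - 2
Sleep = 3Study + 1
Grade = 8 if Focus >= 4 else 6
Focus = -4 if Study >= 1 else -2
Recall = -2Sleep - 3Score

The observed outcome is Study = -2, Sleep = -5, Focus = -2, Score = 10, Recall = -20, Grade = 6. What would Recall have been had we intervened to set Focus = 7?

61

do(Focus=7) replaces the equation Focus = -4 if Study >= 1 else -2 with the constant Focus = 7.
Sleep = 3Study + 1  [with Study=-2]  = -5
Score = -3Study - 3Focus - 2  [with Study=-2, Focus=7]  = -17
Recall = -2Sleep - 3Score  [with Sleep=-5, Score=-17]  = 61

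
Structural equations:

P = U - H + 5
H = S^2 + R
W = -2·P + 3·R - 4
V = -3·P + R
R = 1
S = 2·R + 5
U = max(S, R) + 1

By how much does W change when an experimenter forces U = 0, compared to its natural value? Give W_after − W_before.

The intervention breaks the incoming arrows to U: U = max(S, R) + 1 no longer applies, and U = 0.
S = 2·R + 5  [with R=1]  = 7
H = S^2 + R  [with S=7, R=1]  = 50
P = U - H + 5  [with U=0, H=50]  = -45
W = -2·P + 3·R - 4  [with P=-45, R=1]  = 89
Without intervention: S = 2·R + 5  [with R=1]  = 7; H = S^2 + R  [with S=7, R=1]  = 50; U = max(S, R) + 1  [with S=7, R=1]  = 8; P = U - H + 5  [with U=8, H=50]  = -37; W = -2·P + 3·R - 4  [with P=-37, R=1]  = 73.
Change = 89 − 73 = 16.

16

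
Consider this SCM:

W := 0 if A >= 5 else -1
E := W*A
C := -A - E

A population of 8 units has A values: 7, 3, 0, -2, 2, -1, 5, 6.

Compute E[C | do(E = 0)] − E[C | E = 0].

2

The intervention sets E=0 in all 8 units regardless of A. Recomputing C per unit gives -7, -3, 0, 2, -2, 1, -5, -6; average -2.5.
Observing E=0 restricts to units where E's equation naturally yields 0: A ∈ {7, 0, 5, 6}. In that subpopulation C = -7, 0, -5, -6, mean -4.5.
Difference = -2.5 − (-4.5) = 2.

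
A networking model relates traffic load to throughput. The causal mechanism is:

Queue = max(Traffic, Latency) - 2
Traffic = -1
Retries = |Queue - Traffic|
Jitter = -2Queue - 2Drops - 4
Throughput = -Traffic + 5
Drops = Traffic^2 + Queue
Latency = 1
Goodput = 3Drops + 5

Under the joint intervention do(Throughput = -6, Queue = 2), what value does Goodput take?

Setting Throughput = -6, Queue = 2 by intervention discards those variables' equations.
Drops = Traffic^2 + Queue  [with Traffic=-1, Queue=2]  = 3
Goodput = 3Drops + 5  [with Drops=3]  = 14

14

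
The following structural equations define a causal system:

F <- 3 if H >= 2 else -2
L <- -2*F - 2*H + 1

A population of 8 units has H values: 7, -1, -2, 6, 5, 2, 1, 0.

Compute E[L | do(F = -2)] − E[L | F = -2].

-5.5

The intervention sets F=-2 in all 8 units regardless of H. Recomputing L per unit gives -9, 7, 9, -7, -5, 1, 3, 5; average 0.5.
Observing F=-2 restricts to units where F's equation naturally yields -2: H ∈ {-1, -2, 1, 0}. In that subpopulation L = 7, 9, 3, 5, mean 6.
Difference = 0.5 − 6 = -5.5.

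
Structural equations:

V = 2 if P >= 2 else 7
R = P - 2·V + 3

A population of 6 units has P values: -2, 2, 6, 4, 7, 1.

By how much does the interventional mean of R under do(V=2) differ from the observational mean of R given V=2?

-1.75

Every unit gets V=2 under the intervention. R values become -3, 1, 5, 3, 6, 0; E[R|do(V=2)] = 2.
Observing V=2 restricts to units where V's equation naturally yields 2: P ∈ {2, 6, 4, 7}. In that subpopulation R = 1, 5, 3, 6, mean 3.75.
Difference = 2 − 3.75 = -1.75.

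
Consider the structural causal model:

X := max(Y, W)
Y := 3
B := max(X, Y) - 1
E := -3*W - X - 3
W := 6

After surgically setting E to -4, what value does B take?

5

The intervention breaks the incoming arrows to E: E := -3*W - X - 3 no longer applies, and E = -4.
Since B is not a descendant of the intervened variable, it is unaffected.
X = max(Y, W)  [with Y=3, W=6]  = 6
B = max(X, Y) - 1  [with X=6, Y=3]  = 5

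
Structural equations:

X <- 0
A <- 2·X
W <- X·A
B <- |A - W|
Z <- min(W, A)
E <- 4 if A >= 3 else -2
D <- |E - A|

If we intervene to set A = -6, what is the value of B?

Under do(A=-6), the mechanism A <- 2·X is discarded; A is fixed at -6.
W = X·A  [with X=0, A=-6]  = 0
B = |A - W|  [with A=-6, W=0]  = 6

6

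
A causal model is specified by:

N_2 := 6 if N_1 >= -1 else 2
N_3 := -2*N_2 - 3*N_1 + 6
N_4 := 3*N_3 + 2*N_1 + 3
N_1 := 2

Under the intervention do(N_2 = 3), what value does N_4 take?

Under do(N_2=3), the mechanism N_2 := 6 if N_1 >= -1 else 2 is discarded; N_2 is fixed at 3.
N_3 = -2*N_2 - 3*N_1 + 6  [with N_2=3, N_1=2]  = -6
N_4 = 3*N_3 + 2*N_1 + 3  [with N_3=-6, N_1=2]  = -11

-11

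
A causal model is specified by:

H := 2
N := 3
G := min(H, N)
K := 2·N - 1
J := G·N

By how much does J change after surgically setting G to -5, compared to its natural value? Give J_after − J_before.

do(G=-5) replaces the equation G := min(H, N) with the constant G = -5.
J = G·N  [with G=-5, N=3]  = -15
Without intervention: G = min(H, N)  [with H=2, N=3]  = 2; J = G·N  [with G=2, N=3]  = 6.
Change = -15 − 6 = -21.

-21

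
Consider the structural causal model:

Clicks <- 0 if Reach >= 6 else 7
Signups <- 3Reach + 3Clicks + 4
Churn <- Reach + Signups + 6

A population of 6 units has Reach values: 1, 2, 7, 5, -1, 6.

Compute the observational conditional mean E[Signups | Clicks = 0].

23.5

Conditioning on Clicks=0 selects the 2 unit(s) with Reach ∈ {7, 6}. Their Signups values: 25, 22. Mean = 23.5.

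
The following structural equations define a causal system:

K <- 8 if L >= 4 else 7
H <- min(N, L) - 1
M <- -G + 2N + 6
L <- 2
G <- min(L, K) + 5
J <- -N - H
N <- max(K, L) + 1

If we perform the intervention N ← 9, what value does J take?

The intervention breaks the incoming arrows to N: N <- max(K, L) + 1 no longer applies, and N = 9.
H = min(N, L) - 1  [with N=9, L=2]  = 1
J = -N - H  [with N=9, H=1]  = -10

-10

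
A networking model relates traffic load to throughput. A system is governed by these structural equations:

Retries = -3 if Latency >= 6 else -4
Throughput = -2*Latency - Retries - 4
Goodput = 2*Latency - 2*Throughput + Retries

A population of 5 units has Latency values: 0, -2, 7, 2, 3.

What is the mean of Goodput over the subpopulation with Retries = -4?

0.5

E[Goodput|Retries=-4] averages over only the 4 units with Retries=-4 (Latency = 0, -2, 2, 3): Goodput = -4, -16, 8, 14, mean 0.5.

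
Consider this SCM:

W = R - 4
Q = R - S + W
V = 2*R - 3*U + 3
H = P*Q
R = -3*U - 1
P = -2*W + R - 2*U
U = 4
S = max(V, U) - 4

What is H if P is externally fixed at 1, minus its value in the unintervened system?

do(P=1) replaces the equation P = -2*W + R - 2*U with the constant P = 1.
R = -3*U - 1  [with U=4]  = -13
V = 2*R - 3*U + 3  [with R=-13, U=4]  = -35
W = R - 4  [with R=-13]  = -17
S = max(V, U) - 4  [with V=-35, U=4]  = 0
Q = R - S + W  [with R=-13, S=0, W=-17]  = -30
H = P*Q  [with P=1, Q=-30]  = -30
Without intervention: R = -3*U - 1  [with U=4]  = -13; V = 2*R - 3*U + 3  [with R=-13, U=4]  = -35; W = R - 4  [with R=-13]  = -17; S = max(V, U) - 4  [with V=-35, U=4]  = 0; Q = R - S + W  [with R=-13, S=0, W=-17]  = -30; P = -2*W + R - 2*U  [with W=-17, R=-13, U=4]  = 13; H = P*Q  [with P=13, Q=-30]  = -390.
Change = -30 − (-390) = 360.

360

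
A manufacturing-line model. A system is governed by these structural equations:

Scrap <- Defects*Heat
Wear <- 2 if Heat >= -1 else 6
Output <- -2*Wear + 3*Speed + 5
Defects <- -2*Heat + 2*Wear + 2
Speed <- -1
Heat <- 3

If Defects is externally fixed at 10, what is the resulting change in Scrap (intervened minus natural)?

30

Intervening sets Defects = 10 and removes its equation (Defects <- -2*Heat + 2*Wear + 2).
Scrap = Defects*Heat  [with Defects=10, Heat=3]  = 30
Without intervention: Wear = 2 if Heat >= -1 else 6  [with Heat=3]  = 2; Defects = -2*Heat + 2*Wear + 2  [with Heat=3, Wear=2]  = 0; Scrap = Defects*Heat  [with Defects=0, Heat=3]  = 0.
Change = 30 − 0 = 30.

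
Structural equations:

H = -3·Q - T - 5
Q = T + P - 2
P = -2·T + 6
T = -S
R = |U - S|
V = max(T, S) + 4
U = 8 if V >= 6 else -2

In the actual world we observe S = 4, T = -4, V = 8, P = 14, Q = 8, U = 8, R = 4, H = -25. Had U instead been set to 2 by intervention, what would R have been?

2

Intervening sets U = 2 and removes its equation (U = 8 if V >= 6 else -2).
R = |U - S|  [with U=2, S=4]  = 2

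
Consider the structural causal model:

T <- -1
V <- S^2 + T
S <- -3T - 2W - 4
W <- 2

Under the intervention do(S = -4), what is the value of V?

15

The intervention breaks the incoming arrows to S: S <- -3T - 2W - 4 no longer applies, and S = -4.
V = S^2 + T  [with S=-4, T=-1]  = 15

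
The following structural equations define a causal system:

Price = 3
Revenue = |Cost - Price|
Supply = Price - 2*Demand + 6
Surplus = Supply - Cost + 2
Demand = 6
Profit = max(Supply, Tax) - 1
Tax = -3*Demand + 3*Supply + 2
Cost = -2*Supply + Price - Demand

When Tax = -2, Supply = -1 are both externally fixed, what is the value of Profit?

-2

Under do(Tax = -2, Supply = -1), each intervened variable's structural equation is replaced by its fixed value.
Profit = max(Supply, Tax) - 1  [with Supply=-1, Tax=-2]  = -2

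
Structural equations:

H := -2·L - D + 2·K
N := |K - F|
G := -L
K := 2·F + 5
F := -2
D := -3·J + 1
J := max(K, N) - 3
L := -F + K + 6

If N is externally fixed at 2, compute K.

Under do(N=2), the mechanism N := |K - F| is discarded; N is fixed at 2.
Since K is not a descendant of the intervened variable, it is unaffected.
K = 2·F + 5  [with F=-2]  = 1

1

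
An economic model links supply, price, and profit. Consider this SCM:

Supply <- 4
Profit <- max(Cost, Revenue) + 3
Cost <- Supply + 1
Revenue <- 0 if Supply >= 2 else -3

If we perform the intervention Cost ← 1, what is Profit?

Under do(Cost=1), the mechanism Cost <- Supply + 1 is discarded; Cost is fixed at 1.
Revenue = 0 if Supply >= 2 else -3  [with Supply=4]  = 0
Profit = max(Cost, Revenue) + 3  [with Cost=1, Revenue=0]  = 4

4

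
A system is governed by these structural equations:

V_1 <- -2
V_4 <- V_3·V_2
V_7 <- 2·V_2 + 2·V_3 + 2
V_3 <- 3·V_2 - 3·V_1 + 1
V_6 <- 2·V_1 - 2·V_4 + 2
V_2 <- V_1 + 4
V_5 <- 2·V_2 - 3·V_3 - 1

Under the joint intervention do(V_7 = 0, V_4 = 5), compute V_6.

-12

Setting V_7 = 0, V_4 = 5 by intervention discards those variables' equations.
V_6 = 2·V_1 - 2·V_4 + 2  [with V_1=-2, V_4=5]  = -12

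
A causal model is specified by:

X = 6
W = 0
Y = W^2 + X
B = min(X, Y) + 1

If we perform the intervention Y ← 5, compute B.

6

The intervention breaks the incoming arrows to Y: Y = W^2 + X no longer applies, and Y = 5.
B = min(X, Y) + 1  [with X=6, Y=5]  = 6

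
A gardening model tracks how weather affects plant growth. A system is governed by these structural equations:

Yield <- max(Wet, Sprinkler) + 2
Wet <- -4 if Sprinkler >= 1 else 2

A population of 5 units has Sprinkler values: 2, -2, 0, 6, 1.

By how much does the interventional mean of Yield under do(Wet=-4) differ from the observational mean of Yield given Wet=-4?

Under do(Wet=-4), Wet's equation is replaced by Wet=-4 for every unit. Per-unit Yield: 4, 0, 2, 8, 3. Mean = 3.4.
Observing Wet=-4 restricts to units where Wet's equation naturally yields -4: Sprinkler ∈ {2, 6, 1}. In that subpopulation Yield = 4, 8, 3, mean 5.
Difference = 3.4 − 5 = -1.6.

-1.6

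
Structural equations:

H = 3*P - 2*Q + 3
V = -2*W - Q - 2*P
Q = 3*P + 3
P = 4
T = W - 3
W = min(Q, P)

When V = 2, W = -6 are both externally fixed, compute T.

Setting V = 2, W = -6 by intervention discards those variables' equations.
T = W - 3  [with W=-6]  = -9

-9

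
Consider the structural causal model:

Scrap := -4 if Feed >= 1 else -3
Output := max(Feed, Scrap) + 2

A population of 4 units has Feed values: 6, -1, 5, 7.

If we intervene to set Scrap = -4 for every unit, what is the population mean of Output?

6.25

Every unit gets Scrap=-4 under the intervention. Output values become 8, 1, 7, 9; E[Output|do(Scrap=-4)] = 6.25.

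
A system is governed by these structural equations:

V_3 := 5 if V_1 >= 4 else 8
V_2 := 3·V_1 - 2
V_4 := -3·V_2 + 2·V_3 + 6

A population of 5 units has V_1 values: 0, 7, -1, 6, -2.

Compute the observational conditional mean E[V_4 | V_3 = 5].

-36.5

Observing V_3=5 restricts to units where V_3's equation naturally yields 5: V_1 ∈ {7, 6}. In that subpopulation V_4 = -41, -32, mean -36.5.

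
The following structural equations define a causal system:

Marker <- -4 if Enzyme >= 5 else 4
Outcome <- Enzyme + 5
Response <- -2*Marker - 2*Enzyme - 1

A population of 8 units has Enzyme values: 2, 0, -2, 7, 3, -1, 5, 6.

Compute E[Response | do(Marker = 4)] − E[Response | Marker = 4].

-4.2

do(Marker=4) breaks Marker's dependence on Enzyme. With Marker=4 fixed, Response across the units is -13, -9, -5, -23, -15, -7, -19, -21, mean -14.
Conditioning on Marker=4 selects the 5 unit(s) with Enzyme ∈ {2, 0, -2, 3, -1}. Their Response values: -13, -9, -5, -15, -7. Mean = -9.8.
Difference = -14 − (-9.8) = -4.2.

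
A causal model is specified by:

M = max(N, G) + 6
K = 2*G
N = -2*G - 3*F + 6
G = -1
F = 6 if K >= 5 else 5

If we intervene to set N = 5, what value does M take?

11

Intervening sets N = 5 and removes its equation (N = -2*G - 3*F + 6).
M = max(N, G) + 6  [with N=5, G=-1]  = 11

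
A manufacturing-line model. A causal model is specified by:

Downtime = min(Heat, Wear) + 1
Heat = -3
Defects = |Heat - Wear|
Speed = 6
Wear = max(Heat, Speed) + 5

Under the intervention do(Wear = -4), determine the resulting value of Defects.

The intervention breaks the incoming arrows to Wear: Wear = max(Heat, Speed) + 5 no longer applies, and Wear = -4.
Defects = |Heat - Wear|  [with Heat=-3, Wear=-4]  = 1

1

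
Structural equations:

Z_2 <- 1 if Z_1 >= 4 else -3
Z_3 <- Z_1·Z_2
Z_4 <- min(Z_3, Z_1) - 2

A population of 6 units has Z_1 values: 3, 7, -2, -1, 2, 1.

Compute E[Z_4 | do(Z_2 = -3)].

-9

Under do(Z_2=-3), Z_2's equation is replaced by Z_2=-3 for every unit. Per-unit Z_4: -11, -23, -4, -3, -8, -5. Mean = -9.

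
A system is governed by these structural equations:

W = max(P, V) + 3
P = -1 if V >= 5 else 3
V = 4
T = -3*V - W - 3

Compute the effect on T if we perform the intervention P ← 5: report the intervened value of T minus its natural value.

-1

Under do(P=5), the mechanism P = -1 if V >= 5 else 3 is discarded; P is fixed at 5.
W = max(P, V) + 3  [with P=5, V=4]  = 8
T = -3*V - W - 3  [with V=4, W=8]  = -23
Without intervention: P = -1 if V >= 5 else 3  [with V=4]  = 3; W = max(P, V) + 3  [with P=3, V=4]  = 7; T = -3*V - W - 3  [with V=4, W=7]  = -22.
Change = -23 − (-22) = -1.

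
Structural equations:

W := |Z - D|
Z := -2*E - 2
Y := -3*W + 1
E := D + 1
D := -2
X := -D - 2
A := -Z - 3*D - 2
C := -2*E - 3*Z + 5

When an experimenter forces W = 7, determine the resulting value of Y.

Intervening sets W = 7 and removes its equation (W := |Z - D|).
Y = -3*W + 1  [with W=7]  = -20

-20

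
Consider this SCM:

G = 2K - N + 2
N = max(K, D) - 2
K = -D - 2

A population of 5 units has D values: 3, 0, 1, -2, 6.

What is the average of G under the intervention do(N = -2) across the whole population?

Every unit gets N=-2 under the intervention. G values become -6, 0, -2, 4, -12; E[G|do(N=-2)] = -3.2.

-3.2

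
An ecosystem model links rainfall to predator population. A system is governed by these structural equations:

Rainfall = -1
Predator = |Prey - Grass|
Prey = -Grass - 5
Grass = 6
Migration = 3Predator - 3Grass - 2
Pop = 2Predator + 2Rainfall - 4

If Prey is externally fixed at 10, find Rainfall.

-1

Under do(Prey=10), the mechanism Prey = -Grass - 5 is discarded; Prey is fixed at 10.
Rainfall is not downstream of the intervention, so its value is determined by the original equations.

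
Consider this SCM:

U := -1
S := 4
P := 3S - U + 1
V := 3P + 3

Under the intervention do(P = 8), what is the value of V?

The intervention breaks the incoming arrows to P: P := 3S - U + 1 no longer applies, and P = 8.
V = 3P + 3  [with P=8]  = 27

27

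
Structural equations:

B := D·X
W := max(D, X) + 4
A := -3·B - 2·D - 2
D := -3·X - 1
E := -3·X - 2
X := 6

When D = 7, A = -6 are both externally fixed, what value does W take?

The joint intervention fixes D = 7, A = -6, removing each variable's own equation.
W = max(D, X) + 4  [with D=7, X=6]  = 11

11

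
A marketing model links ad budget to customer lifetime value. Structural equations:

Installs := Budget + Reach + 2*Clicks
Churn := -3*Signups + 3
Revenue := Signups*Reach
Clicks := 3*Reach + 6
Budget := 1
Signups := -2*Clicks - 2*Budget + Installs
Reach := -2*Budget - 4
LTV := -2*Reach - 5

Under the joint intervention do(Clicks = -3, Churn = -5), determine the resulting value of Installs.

-11

Setting Clicks = -3, Churn = -5 by intervention discards those variables' equations.
Reach = -2*Budget - 4  [with Budget=1]  = -6
Installs = Budget + Reach + 2*Clicks  [with Budget=1, Reach=-6, Clicks=-3]  = -11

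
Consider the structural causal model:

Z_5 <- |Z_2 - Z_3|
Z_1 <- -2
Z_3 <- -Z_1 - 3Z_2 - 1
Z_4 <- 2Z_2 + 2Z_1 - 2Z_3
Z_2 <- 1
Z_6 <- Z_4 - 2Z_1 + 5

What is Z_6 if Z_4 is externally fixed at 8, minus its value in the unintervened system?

6

Under do(Z_4=8), the mechanism Z_4 <- 2Z_2 + 2Z_1 - 2Z_3 is discarded; Z_4 is fixed at 8.
Z_6 = Z_4 - 2Z_1 + 5  [with Z_4=8, Z_1=-2]  = 17
Without intervention: Z_3 = -Z_1 - 3Z_2 - 1  [with Z_1=-2, Z_2=1]  = -2; Z_4 = 2Z_2 + 2Z_1 - 2Z_3  [with Z_2=1, Z_1=-2, Z_3=-2]  = 2; Z_6 = Z_4 - 2Z_1 + 5  [with Z_4=2, Z_1=-2]  = 11.
Change = 17 − 11 = 6.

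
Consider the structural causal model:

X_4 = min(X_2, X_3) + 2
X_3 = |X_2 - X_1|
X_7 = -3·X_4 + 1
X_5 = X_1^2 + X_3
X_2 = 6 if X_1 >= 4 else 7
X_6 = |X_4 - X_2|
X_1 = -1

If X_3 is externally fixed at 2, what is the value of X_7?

-11

The intervention breaks the incoming arrows to X_3: X_3 = |X_2 - X_1| no longer applies, and X_3 = 2.
X_2 = 6 if X_1 >= 4 else 7  [with X_1=-1]  = 7
X_4 = min(X_2, X_3) + 2  [with X_2=7, X_3=2]  = 4
X_7 = -3·X_4 + 1  [with X_4=4]  = -11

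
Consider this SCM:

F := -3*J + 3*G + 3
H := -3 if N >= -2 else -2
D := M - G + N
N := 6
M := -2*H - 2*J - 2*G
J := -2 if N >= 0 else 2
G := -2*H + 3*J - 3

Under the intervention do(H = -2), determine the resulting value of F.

Under do(H=-2), the mechanism H := -3 if N >= -2 else -2 is discarded; H is fixed at -2.
J = -2 if N >= 0 else 2  [with N=6]  = -2
G = -2*H + 3*J - 3  [with H=-2, J=-2]  = -5
F = -3*J + 3*G + 3  [with J=-2, G=-5]  = -6

-6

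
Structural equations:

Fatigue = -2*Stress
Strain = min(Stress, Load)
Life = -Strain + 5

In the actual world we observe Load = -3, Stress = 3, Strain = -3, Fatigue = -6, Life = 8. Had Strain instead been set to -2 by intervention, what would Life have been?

7

do(Strain=-2) replaces the equation Strain = min(Stress, Load) with the constant Strain = -2.
Life = -Strain + 5  [with Strain=-2]  = 7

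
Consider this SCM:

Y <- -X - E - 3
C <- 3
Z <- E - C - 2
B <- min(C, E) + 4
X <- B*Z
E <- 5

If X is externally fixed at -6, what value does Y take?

-2

The intervention breaks the incoming arrows to X: X <- B*Z no longer applies, and X = -6.
Y = -X - E - 3  [with X=-6, E=5]  = -2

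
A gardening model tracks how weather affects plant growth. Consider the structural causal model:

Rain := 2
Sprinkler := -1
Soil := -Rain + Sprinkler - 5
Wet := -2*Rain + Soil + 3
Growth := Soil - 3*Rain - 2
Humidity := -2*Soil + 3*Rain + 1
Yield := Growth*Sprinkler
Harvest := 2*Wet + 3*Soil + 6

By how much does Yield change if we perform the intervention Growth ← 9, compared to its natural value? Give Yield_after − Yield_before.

Under do(Growth=9), the mechanism Growth := Soil - 3*Rain - 2 is discarded; Growth is fixed at 9.
Yield = Growth*Sprinkler  [with Growth=9, Sprinkler=-1]  = -9
Without intervention: Soil = -Rain + Sprinkler - 5  [with Rain=2, Sprinkler=-1]  = -8; Growth = Soil - 3*Rain - 2  [with Soil=-8, Rain=2]  = -16; Yield = Growth*Sprinkler  [with Growth=-16, Sprinkler=-1]  = 16.
Change = -9 − 16 = -25.

-25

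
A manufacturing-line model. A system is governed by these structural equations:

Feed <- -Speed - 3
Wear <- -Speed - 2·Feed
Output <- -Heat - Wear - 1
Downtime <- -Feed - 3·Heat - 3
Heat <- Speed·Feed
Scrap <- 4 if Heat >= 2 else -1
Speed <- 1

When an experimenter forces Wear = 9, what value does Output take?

Under do(Wear=9), the mechanism Wear <- -Speed - 2·Feed is discarded; Wear is fixed at 9.
Feed = -Speed - 3  [with Speed=1]  = -4
Heat = Speed·Feed  [with Speed=1, Feed=-4]  = -4
Output = -Heat - Wear - 1  [with Heat=-4, Wear=9]  = -6

-6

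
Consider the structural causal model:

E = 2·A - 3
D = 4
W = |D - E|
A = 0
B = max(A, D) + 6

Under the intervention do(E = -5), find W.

Intervening sets E = -5 and removes its equation (E = 2·A - 3).
W = |D - E|  [with D=4, E=-5]  = 9

9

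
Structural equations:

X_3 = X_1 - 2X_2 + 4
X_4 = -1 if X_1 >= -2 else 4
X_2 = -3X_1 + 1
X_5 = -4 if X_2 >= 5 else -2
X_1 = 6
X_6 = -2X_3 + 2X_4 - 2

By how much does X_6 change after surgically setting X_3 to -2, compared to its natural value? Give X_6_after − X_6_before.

The intervention breaks the incoming arrows to X_3: X_3 = X_1 - 2X_2 + 4 no longer applies, and X_3 = -2.
X_4 = -1 if X_1 >= -2 else 4  [with X_1=6]  = -1
X_6 = -2X_3 + 2X_4 - 2  [with X_3=-2, X_4=-1]  = 0
Without intervention: X_2 = -3X_1 + 1  [with X_1=6]  = -17; X_3 = X_1 - 2X_2 + 4  [with X_1=6, X_2=-17]  = 44; X_4 = -1 if X_1 >= -2 else 4  [with X_1=6]  = -1; X_6 = -2X_3 + 2X_4 - 2  [with X_3=44, X_4=-1]  = -92.
Change = 0 − (-92) = 92.

92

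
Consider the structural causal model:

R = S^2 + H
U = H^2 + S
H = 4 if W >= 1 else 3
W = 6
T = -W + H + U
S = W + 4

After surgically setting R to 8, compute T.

24

The intervention breaks the incoming arrows to R: R = S^2 + H no longer applies, and R = 8.
Since T is not a descendant of the intervened variable, it is unaffected.
S = W + 4  [with W=6]  = 10
H = 4 if W >= 1 else 3  [with W=6]  = 4
U = H^2 + S  [with H=4, S=10]  = 26
T = -W + H + U  [with W=6, H=4, U=26]  = 24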